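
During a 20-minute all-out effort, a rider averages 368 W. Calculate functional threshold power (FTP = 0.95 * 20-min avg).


FTP = 0.95 * 368
= 349.6 W

349.6 W


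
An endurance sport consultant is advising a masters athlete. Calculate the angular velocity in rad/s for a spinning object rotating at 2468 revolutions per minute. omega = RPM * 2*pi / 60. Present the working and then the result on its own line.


omega = RPM * 2*pi / 60
= 2468 * 6.28318531 / 60
= 258.448 rad/s

258.448 rad/s


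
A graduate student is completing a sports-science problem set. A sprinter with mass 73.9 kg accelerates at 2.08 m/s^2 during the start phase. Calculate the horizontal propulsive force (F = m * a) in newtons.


F = m * a
= 73.9 * 2.08
= 153.71 N

153.71 N


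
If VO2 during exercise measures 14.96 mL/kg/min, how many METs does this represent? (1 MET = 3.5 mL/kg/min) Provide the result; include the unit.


METs = VO2 / 3.5 = 14.96 / 3.5 = 4.27

4.27 METs


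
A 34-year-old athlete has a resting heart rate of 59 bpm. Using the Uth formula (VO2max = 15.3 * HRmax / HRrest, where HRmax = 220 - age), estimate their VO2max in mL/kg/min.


HRmax = 220 - 34 = 186 bpm
Ratio = HRmax / HRrest = 186 / 59 = 3.1525
VO2max = 15.3 * 3.1525 = 48.23 mL/kg/min

48.23 mL/kg/min


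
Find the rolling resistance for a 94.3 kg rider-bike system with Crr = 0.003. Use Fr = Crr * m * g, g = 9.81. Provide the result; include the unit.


m * g = 94.3 * 9.81 = 925.083 N
Fr = 0.003 * 925.083 = 2.775 N

2.775 N


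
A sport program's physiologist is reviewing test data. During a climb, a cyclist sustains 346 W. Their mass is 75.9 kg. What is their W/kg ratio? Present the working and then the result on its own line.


Power-to-weight = 346 W / 75.9 kg
= 4.559 W/kg

4.559 W/kg


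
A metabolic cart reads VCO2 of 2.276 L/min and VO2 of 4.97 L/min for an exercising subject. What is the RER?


RER = VCO2 / VO2 = 2.276 / 4.97 = 0.4579

0.4579


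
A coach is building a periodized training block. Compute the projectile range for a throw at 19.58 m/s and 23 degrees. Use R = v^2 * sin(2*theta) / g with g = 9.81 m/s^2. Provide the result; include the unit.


Two times the angle = 46 degrees
sin(46) = 0.71934
R = 383.3764 * 0.71934 / 9.81 = 28.112 m

28.112 m


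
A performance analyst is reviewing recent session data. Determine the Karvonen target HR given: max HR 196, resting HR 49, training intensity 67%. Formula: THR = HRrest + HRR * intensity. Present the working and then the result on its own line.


HRR = HRmax - HRrest = 196 - 49 = 147
THR = 49 + 147 * 0.67
= 147.49 bpm

147.49 bpm


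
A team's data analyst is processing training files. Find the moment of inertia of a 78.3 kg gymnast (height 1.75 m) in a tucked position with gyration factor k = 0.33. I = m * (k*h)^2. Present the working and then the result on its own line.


Radius of gyration = 0.33 * 1.75 = 0.5775 m
I = 78.3 * 0.5775^2
= 78.3 * 0.333506
= 26.114 kg*m^2

26.114 kg*m^2


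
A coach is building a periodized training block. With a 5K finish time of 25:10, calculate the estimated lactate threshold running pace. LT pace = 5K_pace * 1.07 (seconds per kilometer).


Race duration = 1510 s for 5 km
Average pace = 1510 / 5 = 302.0 s/km
LT pace = 302.0 * 1.07
= 323.14 s/km

323.14 s/km


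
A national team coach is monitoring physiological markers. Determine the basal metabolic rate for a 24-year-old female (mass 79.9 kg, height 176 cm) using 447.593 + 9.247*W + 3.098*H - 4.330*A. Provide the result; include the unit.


BMR = 447.593 + 9.247*79.9 + 3.098*176 - 4.330*24
= 1627.76 kcal/day

1627.76 kcal/day


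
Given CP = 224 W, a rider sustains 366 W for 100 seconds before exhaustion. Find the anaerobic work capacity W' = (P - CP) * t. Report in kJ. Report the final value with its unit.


Excess power = 366 - 224 = 142 W
Work above CP = 142 * 100 = 14200 J
W' = 14.2 kJ

14.2 kJ


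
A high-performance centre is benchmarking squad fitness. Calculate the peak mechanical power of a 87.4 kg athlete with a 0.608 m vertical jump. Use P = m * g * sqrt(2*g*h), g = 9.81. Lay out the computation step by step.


First, sqrt(2gh) = sqrt(2 * 9.81 * 0.608)
= sqrt(11.92896) = 3.453833 m/s
Power = 87.4 * 9.81 * 3.453833 = 2961.3 W

2961.3 W


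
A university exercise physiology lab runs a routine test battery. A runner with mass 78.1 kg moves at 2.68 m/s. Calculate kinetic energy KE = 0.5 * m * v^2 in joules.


v^2 = 2.68^2 = 7.1824
KE = 0.5 * 78.1 * 7.1824
= 280.47 J

280.47 J


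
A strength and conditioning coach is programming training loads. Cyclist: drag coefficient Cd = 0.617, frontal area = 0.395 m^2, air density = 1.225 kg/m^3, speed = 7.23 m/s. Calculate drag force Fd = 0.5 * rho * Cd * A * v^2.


v^2 = 7.23^2 = 52.2729
Fd = 0.5 * 1.225 * 0.617 * 0.395 * 52.2729
= 7.803 N

7.803 N


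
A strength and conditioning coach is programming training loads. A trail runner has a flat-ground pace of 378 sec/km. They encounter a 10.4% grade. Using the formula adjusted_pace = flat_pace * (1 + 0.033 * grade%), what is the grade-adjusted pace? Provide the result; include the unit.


Grade factor = 1 + 0.033 * 10.4 = 1.3432
Adjusted = 378 * 1.3432 = 507.73 sec/km

507.73 s/km


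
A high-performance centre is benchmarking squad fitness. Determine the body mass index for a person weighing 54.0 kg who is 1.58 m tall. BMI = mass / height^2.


BMI = mass / height^2
= 54.0 / 1.58^2
= 54.0 / 2.4964
= 21.63 kg/m^2

21.63 kg/m^2


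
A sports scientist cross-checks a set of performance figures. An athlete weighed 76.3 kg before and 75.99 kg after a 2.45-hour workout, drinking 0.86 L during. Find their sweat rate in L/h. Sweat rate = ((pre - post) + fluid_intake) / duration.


Body mass change = 0.31 kg
Total sweat loss = 0.31 + 0.86 = 1.17 L
Rate = 1.17 / 2.45 = 0.478 L/h

0.478 L/h


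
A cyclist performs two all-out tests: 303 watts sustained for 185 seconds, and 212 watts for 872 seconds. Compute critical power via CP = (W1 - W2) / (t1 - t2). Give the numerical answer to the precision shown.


W1 = P1 * t1 = 303 * 185 = 56055 J
W2 = P2 * t2 = 212 * 872 = 184864 J
CP = (56055 - 184864) / (185 - 872)
= 187.49 W

187.49 W


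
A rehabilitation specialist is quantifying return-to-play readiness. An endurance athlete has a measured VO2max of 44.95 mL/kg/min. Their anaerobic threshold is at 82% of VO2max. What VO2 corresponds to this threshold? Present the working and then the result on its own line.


Anaerobic threshold VO2 = VO2max * 82%
= 44.95 * 0.82
= 36.86 mL/kg/min

36.86 mL/kg/min


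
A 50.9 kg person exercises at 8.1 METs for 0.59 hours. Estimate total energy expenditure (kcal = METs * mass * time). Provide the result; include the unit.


Energy = METs * mass(kg) * time(h)
= 8.1 * 50.9 * 0.59
= 243.25 kcal

243.25 kcal


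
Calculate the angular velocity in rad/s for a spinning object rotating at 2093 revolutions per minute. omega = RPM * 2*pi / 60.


omega = RPM * 2*pi / 60
= 2093 * 6.28318531 / 60
= 219.178 rad/s

219.178 rad/s


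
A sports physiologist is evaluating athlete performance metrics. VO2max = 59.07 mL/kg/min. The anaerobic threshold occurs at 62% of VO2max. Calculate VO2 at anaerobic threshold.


AT fraction = 62 / 100 = 0.62
AT VO2 = 59.07 * 0.62
= 36.62 mL/kg/min

36.62 mL/kg/min


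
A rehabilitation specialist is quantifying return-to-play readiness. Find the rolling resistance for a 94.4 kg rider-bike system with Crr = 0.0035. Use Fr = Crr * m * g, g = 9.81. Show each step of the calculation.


m * g = 94.4 * 9.81 = 926.064 N
Fr = 0.0035 * 926.064 = 3.241 N

3.241 N


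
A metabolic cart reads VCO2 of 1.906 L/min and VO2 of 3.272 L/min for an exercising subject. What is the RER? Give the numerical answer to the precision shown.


RER = VCO2 / VO2 = 1.906 / 3.272 = 0.5825

0.5825


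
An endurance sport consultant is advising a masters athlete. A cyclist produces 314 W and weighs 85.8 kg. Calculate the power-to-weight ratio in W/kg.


P/W = power / mass
= 314 / 85.8
= 3.66 W/kg

3.66 W/kg


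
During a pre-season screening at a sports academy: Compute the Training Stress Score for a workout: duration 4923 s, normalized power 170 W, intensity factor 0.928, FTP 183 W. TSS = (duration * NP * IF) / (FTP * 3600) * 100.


Product = 4923 * 170 * 0.928 = 776652.48
Base = 183 * 3600 = 658800
TSS = 776652.48 / 658800 * 100 = 117.89

117.89 TSS


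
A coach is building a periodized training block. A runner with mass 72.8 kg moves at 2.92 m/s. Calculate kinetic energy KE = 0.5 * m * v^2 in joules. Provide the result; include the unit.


v^2 = 2.92^2 = 8.5264
KE = 0.5 * 72.8 * 8.5264
= 310.36 J

310.36 J


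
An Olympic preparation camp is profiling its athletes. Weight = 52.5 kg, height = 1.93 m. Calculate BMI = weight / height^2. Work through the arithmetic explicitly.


height^2 = 1.93^2 = 3.7249
BMI = 52.5 / 3.7249 = 14.09 kg/m^2

14.09 kg/m^2


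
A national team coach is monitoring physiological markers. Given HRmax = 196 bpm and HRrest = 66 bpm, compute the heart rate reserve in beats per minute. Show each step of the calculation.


Heart rate reserve = maximum HR minus resting HR
HRR = 196 - 66 = 130 bpm

130 bpm


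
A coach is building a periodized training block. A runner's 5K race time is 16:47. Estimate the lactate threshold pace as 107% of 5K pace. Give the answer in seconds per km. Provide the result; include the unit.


Total race time = 16*60 + 47 = 1007 seconds
5K pace = 1007 / 5 = 201.4 sec/km
LT pace = 201.4 * 1.07 = 215.5 sec/km

215.5 s/km


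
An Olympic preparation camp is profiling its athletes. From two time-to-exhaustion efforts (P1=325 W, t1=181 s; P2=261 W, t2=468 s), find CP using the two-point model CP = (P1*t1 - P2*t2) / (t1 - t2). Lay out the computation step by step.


Work in trial 1 = 58825 J
Work in trial 2 = 122148 J
Delta work = -63323 J
Delta time = -287 s
CP = -63323 / -287 = 220.64 W

220.64 W


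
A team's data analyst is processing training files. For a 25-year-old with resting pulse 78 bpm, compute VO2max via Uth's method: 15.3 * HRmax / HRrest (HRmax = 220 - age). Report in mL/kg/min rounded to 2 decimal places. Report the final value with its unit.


Step 1: HRmax = 220 - 25 = 195 bpm
Step 2: Ratio = 195 / 78 = 2.5
Step 3: VO2max = 15.3 * 2.5 = 38.25 mL/kg/min

38.25 mL/kg/min


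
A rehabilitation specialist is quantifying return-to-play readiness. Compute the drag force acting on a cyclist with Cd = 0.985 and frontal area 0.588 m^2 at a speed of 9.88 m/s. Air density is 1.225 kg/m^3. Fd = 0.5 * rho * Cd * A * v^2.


Step 1: v^2 = 97.6144
Step 2: Fd = 0.5 * 1.225 * 0.985 * 0.588 * 97.6144
= 34.628 N

34.628 N


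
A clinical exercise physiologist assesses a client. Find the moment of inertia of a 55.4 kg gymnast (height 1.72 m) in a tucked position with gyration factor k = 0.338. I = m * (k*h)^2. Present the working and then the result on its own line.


Radius of gyration = 0.338 * 1.72 = 0.58136 m
I = 55.4 * 0.58136^2
= 55.4 * 0.337979
= 18.724 kg*m^2

18.724 kg*m^2


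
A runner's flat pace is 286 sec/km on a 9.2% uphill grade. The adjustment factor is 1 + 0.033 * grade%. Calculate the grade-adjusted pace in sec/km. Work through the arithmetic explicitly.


Factor = 1 + 0.033 * 9.2 = 1.3036
Adjusted pace = 286 * 1.3036
= 372.83 sec/km

372.83 s/km


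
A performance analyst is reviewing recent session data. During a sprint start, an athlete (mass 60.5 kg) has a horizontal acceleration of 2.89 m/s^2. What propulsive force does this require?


Propulsive force = mass * acceleration
= 60.5 kg * 2.89 m/s^2
= 174.85 N

174.85 N


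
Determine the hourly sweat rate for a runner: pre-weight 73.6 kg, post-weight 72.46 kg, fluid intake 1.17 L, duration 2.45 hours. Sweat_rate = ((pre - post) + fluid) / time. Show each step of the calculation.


Mass lost = 73.6 - 72.46 = 1.14 kg
Add fluid consumed: 1.14 + 1.17 = 2.31 L total sweat
Sweat rate = 2.31 / 2.45 = 0.943 L/h

0.943 L/h


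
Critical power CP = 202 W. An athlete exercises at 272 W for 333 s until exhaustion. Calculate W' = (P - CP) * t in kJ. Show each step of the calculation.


P - CP = 272 - 202 = 70 W
W' = 70 * 333 = 23310 J
= 23310 / 1000 = 23.31 kJ

23.31 kJ


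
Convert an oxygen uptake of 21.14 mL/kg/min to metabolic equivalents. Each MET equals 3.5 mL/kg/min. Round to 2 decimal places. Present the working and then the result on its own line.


One MET = 3.5 mL/kg/min
Number of METs = 21.14 / 3.5
= 6.04 METs

6.04 METs


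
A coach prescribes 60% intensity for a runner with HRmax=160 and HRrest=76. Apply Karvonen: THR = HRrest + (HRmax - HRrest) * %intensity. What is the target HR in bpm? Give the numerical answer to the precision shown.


Heart rate reserve = 160 - 76 = 84
Intensity fraction = 60 / 100 = 0.6
THR = 76 + 84 * 0.6 = 126.4 bpm

126.4 bpm


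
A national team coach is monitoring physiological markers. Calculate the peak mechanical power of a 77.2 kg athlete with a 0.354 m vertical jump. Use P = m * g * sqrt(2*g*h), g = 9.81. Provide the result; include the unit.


First, sqrt(2gh) = sqrt(2 * 9.81 * 0.354)
= sqrt(6.94548) = 2.635428 m/s
Power = 77.2 * 9.81 * 2.635428 = 1995.89 W

1995.89 W


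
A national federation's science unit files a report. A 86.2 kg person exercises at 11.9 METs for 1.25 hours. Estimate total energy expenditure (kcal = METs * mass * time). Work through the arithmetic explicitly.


Energy = METs * mass(kg) * time(h)
= 11.9 * 86.2 * 1.25
= 1282.23 kcal

1282.23 kcal


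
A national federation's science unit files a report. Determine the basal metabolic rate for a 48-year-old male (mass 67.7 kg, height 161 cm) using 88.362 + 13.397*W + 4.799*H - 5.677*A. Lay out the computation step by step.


BMR = 88.362 + 13.397*67.7 + 4.799*161 - 5.677*48
= 1495.48 kcal/day

1495.48 kcal/day


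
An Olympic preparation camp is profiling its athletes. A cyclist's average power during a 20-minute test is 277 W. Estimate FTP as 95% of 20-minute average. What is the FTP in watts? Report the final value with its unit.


FTP = 20-min power * 0.95
= 277 * 0.95
= 263.15 W

263.15 W


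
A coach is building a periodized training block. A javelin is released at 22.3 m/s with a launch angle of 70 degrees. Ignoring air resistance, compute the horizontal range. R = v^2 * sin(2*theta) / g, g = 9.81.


Launch speed squared = 497.29
sin(2 * 70 deg) = 0.642788
Range = 497.29 * 0.642788 / 9.81
= 32.584 m

32.584 m


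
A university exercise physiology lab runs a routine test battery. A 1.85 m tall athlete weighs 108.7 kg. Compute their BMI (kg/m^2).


height^2 = 3.4225 m^2
BMI = 108.7 / 3.4225 = 31.76 kg/m^2

31.76 kg/m^2


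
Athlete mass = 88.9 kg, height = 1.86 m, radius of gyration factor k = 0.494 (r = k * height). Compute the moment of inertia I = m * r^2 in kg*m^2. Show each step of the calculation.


r = k * height = 0.494 * 1.86 = 0.91884 m
r^2 = 0.91884^2 = 0.844267
I = 88.9 * 0.844267 = 75.055 kg*m^2

75.055 kg*m^2


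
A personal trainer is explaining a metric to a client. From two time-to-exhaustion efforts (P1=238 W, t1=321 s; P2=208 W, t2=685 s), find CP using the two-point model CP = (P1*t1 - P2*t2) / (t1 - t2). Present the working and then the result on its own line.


Work in trial 1 = 76398 J
Work in trial 2 = 142480 J
Delta work = -66082 J
Delta time = -364 s
CP = -66082 / -364 = 181.54 W

181.54 W


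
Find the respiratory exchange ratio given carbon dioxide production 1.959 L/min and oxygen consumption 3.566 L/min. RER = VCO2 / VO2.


VCO2 = 1.959 L/min
VO2 = 3.566 L/min
RER = 1.959 / 3.566 = 0.5494

0.5494


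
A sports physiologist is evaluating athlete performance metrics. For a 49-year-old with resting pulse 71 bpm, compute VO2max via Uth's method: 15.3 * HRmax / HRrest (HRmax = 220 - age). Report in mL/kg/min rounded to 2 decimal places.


Step 1: HRmax = 220 - 49 = 171 bpm
Step 2: Ratio = 171 / 71 = 2.4085
Step 3: VO2max = 15.3 * 2.4085 = 36.85 mL/kg/min

36.85 mL/kg/min


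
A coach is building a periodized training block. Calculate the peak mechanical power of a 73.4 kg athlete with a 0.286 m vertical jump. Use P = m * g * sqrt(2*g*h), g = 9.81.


First, sqrt(2gh) = sqrt(2 * 9.81 * 0.286)
= sqrt(5.61132) = 2.368822 m/s
Power = 73.4 * 9.81 * 2.368822 = 1705.68 W

1705.68 W


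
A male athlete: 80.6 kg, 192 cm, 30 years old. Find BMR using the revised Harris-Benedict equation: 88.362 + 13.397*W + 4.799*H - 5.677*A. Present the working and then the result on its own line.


Intercept = 88.362
Weight contribution = 13.397 * 80.6 = 1079.7982
Height contribution = 4.799 * 192 = 921.408
Age contribution = 5.677 * 30 = 170.31
BMR = 88.362 + 1079.7982 + 921.408 - 170.31
= 1919.26 kcal/day

1919.26 kcal/day


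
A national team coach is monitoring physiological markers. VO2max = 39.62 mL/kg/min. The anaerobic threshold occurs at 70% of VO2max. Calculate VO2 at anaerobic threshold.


AT fraction = 70 / 100 = 0.7
AT VO2 = 39.62 * 0.7
= 27.73 mL/kg/min

27.73 mL/kg/min


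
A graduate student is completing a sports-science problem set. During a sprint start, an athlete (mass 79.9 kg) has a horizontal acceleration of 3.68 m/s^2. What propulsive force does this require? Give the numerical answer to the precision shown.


Propulsive force = mass * acceleration
= 79.9 kg * 3.68 m/s^2
= 294.03 N

294.03 N


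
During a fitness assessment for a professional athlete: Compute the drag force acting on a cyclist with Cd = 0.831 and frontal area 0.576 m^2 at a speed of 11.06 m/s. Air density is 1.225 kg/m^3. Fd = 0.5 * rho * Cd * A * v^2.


Step 1: v^2 = 122.3236
Step 2: Fd = 0.5 * 1.225 * 0.831 * 0.576 * 122.3236
= 35.862 N

35.862 N


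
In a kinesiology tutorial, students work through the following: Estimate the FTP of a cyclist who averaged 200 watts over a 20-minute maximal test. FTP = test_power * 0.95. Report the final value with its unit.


FTP = 200 * 0.95 = 190.0 W

190.0 W


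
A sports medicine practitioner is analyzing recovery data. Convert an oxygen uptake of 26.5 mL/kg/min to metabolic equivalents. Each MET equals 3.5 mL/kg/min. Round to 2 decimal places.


One MET = 3.5 mL/kg/min
Number of METs = 26.5 / 3.5
= 7.57 METs

7.57 METs


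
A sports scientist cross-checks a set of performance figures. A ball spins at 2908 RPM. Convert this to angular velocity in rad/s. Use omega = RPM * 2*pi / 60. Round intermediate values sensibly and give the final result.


omega = 2908 * 2 * pi / 60
= 2908 * 6.28318531 / 60
= 18271.503 / 60
= 304.525 rad/s

304.525 rad/s


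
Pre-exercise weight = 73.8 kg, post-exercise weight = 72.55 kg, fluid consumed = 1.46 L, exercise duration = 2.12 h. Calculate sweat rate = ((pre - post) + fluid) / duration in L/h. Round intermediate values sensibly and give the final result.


Weight loss = 73.8 - 72.55 = 1.25 kg (approx L)
Total sweat = 1.25 + 1.46 = 2.71 L
Sweat rate = 2.71 / 2.12 = 1.278 L/h

1.278 L/h


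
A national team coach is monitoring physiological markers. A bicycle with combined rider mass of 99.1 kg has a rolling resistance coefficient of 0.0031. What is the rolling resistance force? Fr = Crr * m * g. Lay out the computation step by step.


Fr = 0.0031 * 99.1 * 9.81
= 0.30721 * 9.81
= 3.014 N

3.014 N


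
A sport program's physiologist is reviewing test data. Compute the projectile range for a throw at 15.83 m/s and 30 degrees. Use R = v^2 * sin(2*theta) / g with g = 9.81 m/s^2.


Two times the angle = 60 degrees
sin(60) = 0.866025
R = 250.5889 * 0.866025 / 9.81 = 22.122 m

22.122 m


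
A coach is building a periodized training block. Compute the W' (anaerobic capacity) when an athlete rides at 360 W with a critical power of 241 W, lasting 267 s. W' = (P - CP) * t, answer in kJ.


Above-CP power = 119 W
Duration = 267 s
W' = 119 * 267 = 31773 J
Convert: 31773 / 1000 = 31.773 kJ

31.773 kJ


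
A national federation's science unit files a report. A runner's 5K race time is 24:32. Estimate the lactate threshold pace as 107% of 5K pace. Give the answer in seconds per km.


Total race time = 24*60 + 32 = 1472 seconds
5K pace = 1472 / 5 = 294.4 sec/km
LT pace = 294.4 * 1.07 = 315.01 sec/km

315.01 s/km


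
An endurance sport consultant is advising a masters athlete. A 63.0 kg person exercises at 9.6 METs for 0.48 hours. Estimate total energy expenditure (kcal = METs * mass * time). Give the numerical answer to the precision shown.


Energy = METs * mass(kg) * time(h)
= 9.6 * 63.0 * 0.48
= 290.3 kcal

290.3 kcal


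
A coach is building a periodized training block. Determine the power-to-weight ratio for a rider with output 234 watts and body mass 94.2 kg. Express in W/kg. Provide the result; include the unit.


P/W = 234 / 94.2 = 2.484 W/kg

2.484 W/kg


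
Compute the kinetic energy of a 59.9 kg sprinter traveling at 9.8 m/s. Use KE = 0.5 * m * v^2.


Velocity squared = 96.04
KE = 0.5 * 59.9 * 96.04 = 2876.4 J

2876.4 J


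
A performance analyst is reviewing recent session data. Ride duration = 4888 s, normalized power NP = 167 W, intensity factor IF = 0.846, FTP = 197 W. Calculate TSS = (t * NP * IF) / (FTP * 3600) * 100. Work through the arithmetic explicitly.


Numerator = 4888 * 167 * 0.846 = 690586.416
Denominator = 197 * 3600 = 709200
TSS = 690586.416 / 709200 * 100
= 97.38

97.38 TSS


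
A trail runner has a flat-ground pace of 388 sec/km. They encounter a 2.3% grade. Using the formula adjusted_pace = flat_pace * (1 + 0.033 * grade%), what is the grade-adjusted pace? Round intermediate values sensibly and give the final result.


Grade factor = 1 + 0.033 * 2.3 = 1.0759
Adjusted = 388 * 1.0759 = 417.45 sec/km

417.45 s/km


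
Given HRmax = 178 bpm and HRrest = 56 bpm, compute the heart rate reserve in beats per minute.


Heart rate reserve = maximum HR minus resting HR
HRR = 178 - 56 = 122 bpm

122 bpm


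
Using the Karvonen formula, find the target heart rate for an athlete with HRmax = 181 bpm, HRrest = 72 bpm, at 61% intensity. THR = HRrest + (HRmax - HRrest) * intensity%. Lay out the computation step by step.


HRR = 181 - 72 = 109
THR = 72 + 109 * 0.61
= 72 + 66.49
= 138.49 bpm

138.49 bpm


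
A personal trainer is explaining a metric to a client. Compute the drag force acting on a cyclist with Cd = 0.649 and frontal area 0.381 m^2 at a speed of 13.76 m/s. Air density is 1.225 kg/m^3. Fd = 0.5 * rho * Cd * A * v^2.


Step 1: v^2 = 189.3376
Step 2: Fd = 0.5 * 1.225 * 0.649 * 0.381 * 189.3376
= 28.676 N

28.676 N


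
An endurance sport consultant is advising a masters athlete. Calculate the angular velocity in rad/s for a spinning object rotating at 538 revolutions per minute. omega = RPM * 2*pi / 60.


omega = RPM * 2*pi / 60
= 538 * 6.28318531 / 60
= 56.339 rad/s

56.339 rad/s


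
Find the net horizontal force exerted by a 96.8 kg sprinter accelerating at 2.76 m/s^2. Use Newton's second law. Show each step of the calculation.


Newton's second law: F = m * a
F = 96.8 * 2.76 = 267.17 N

267.17 N


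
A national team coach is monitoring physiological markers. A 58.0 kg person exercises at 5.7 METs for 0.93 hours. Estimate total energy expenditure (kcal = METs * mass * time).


Energy = METs * mass(kg) * time(h)
= 5.7 * 58.0 * 0.93
= 307.46 kcal

307.46 kcal


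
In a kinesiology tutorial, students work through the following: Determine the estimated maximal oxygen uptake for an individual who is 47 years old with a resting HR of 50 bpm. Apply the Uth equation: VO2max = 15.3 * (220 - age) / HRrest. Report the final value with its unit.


HRmax = 220 - 47 = 173
VO2max = 15.3 * (173 / 50)
= 15.3 * 3.46
= 52.94 mL/kg/min

52.94 mL/kg/min


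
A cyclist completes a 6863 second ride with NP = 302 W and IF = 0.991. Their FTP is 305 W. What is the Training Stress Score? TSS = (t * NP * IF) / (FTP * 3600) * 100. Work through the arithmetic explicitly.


t * NP * IF = 6863 * 302 * 0.991 = 2053972.366
FTP * 3600 = 1098000
TSS = (2053972.366 / 1098000) * 100 = 187.06

187.06 TSS


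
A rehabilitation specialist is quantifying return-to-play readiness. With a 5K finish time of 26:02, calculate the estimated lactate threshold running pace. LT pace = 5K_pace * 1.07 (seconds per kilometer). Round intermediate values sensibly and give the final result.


Race duration = 1562 s for 5 km
Average pace = 1562 / 5 = 312.4 s/km
LT pace = 312.4 * 1.07
= 334.27 s/km

334.27 s/km


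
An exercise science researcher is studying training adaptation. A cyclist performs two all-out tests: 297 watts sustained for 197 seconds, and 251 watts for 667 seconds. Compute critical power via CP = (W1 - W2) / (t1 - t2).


W1 = P1 * t1 = 297 * 197 = 58509 J
W2 = P2 * t2 = 251 * 667 = 167417 J
CP = (58509 - 167417) / (197 - 667)
= 231.72 W

231.72 W


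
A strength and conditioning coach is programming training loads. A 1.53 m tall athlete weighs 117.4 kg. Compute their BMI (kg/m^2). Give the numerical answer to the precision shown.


height^2 = 2.3409 m^2
BMI = 117.4 / 2.3409 = 50.15 kg/m^2

50.15 kg/m^2


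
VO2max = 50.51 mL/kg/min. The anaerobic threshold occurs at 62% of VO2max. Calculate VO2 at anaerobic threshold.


AT fraction = 62 / 100 = 0.62
AT VO2 = 50.51 * 0.62
= 31.32 mL/kg/min

31.32 mL/kg/min


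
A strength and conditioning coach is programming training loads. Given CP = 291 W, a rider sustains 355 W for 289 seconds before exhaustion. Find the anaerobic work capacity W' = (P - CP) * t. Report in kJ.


Excess power = 355 - 291 = 64 W
Work above CP = 64 * 289 = 18496 J
W' = 18.496 kJ

18.496 kJ


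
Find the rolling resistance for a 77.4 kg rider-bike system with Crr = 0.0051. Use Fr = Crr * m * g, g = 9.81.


m * g = 77.4 * 9.81 = 759.294 N
Fr = 0.0051 * 759.294 = 3.872 N

3.872 N


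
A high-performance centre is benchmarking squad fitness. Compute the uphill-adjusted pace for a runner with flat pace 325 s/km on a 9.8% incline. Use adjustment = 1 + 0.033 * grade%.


Adjustment factor = 1 + 0.033 * 9.8 = 1.3234
Grade-adjusted pace = 325 * 1.3234 = 430.11 s/km

430.11 s/km


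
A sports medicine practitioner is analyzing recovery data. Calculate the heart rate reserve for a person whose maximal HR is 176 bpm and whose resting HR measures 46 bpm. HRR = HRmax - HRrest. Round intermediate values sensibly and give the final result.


HRmax = 176 bpm
HRrest = 46 bpm
HRR = 176 - 46 = 130 bpm

130 bpm


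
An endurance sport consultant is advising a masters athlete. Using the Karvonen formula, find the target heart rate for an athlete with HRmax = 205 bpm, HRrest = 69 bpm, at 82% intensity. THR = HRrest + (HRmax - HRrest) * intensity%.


HRR = 205 - 69 = 136
THR = 69 + 136 * 0.82
= 69 + 111.52
= 180.52 bpm

180.52 bpm


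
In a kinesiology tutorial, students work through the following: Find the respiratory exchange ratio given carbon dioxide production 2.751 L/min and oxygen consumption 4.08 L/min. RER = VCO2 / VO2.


VCO2 = 2.751 L/min
VO2 = 4.08 L/min
RER = 2.751 / 4.08 = 0.6743

0.6743


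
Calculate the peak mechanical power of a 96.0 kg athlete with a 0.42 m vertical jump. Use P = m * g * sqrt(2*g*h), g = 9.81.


First, sqrt(2gh) = sqrt(2 * 9.81 * 0.42)
= sqrt(8.2404) = 2.87061 m/s
Power = 96.0 * 9.81 * 2.87061 = 2703.43 W

2703.43 W


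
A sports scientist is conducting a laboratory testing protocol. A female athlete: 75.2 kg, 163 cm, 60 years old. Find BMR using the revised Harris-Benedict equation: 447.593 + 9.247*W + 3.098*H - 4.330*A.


Intercept = 447.593
Weight contribution = 9.247 * 75.2 = 695.3744
Height contribution = 3.098 * 163 = 504.974
Age contribution = 4.33 * 60 = 259.8
BMR = 447.593 + 695.3744 + 504.974 - 259.8
= 1388.14 kcal/day

1388.14 kcal/day


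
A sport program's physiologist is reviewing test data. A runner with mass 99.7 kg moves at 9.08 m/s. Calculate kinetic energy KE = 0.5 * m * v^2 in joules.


v^2 = 9.08^2 = 82.4464
KE = 0.5 * 99.7 * 82.4464
= 4109.95 J

4109.95 J


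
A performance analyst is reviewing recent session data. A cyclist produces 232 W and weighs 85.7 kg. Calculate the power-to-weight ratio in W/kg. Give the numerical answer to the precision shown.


P/W = power / mass
= 232 / 85.7
= 2.707 W/kg

2.707 W/kg


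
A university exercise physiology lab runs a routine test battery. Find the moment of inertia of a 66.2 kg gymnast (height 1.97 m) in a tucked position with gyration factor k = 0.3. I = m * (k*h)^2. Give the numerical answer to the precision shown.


Radius of gyration = 0.3 * 1.97 = 0.591 m
I = 66.2 * 0.591^2
= 66.2 * 0.349281
= 23.122 kg*m^2

23.122 kg*m^2


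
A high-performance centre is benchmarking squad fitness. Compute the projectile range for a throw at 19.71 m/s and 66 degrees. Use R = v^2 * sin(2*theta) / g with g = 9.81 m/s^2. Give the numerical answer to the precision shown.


Two times the angle = 132 degrees
sin(132) = 0.743145
R = 388.4841 * 0.743145 / 9.81 = 29.429 m

29.429 m


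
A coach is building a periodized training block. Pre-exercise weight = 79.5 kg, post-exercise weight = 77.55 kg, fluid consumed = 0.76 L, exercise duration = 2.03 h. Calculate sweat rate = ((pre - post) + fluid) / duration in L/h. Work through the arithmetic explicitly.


Weight loss = 79.5 - 77.55 = 1.95 kg (approx L)
Total sweat = 1.95 + 0.76 = 2.71 L
Sweat rate = 2.71 / 2.03 = 1.335 L/h

1.335 L/h


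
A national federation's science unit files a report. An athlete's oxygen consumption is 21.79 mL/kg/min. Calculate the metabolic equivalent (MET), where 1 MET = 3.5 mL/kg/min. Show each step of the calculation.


MET = VO2 / 3.5
= 21.79 / 3.5
= 6.23 METs

6.23 METs


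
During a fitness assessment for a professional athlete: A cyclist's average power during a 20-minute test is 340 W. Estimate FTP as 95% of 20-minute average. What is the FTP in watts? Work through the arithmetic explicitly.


FTP = 20-min power * 0.95
= 340 * 0.95
= 323.0 W

323.0 W


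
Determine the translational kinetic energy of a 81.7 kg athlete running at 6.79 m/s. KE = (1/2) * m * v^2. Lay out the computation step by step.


KE = 0.5 * m * v^2
= 0.5 * 81.7 * 6.79^2
= 0.5 * 81.7 * 46.1041
= 1883.35 J

1883.35 J


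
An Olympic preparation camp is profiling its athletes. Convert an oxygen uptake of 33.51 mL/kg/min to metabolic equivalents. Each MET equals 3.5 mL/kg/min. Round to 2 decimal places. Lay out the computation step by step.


One MET = 3.5 mL/kg/min
Number of METs = 33.51 / 3.5
= 9.57 METs

9.57 METs


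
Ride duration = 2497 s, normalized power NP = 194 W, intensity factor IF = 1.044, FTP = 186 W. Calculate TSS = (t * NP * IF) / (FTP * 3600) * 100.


Numerator = 2497 * 194 * 1.044 = 505732.392
Denominator = 186 * 3600 = 669600
TSS = 505732.392 / 669600 * 100
= 75.53

75.53 TSS


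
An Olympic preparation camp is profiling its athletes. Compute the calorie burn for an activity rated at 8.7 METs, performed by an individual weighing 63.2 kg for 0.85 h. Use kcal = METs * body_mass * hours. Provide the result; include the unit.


Product of METs and mass = 8.7 * 63.2 = 549.84
Total kcal = 549.84 * 0.85 = 467.36 kcal

467.36 kcal


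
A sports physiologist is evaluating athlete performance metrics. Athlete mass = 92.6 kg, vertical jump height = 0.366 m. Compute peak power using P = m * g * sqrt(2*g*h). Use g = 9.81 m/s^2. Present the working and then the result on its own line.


sqrt(2 * 9.81 * 0.366) = sqrt(7.18092) = 2.679724 m/s
P = 92.6 * 9.81 * 2.679724
= 2434.28 W

2434.28 W


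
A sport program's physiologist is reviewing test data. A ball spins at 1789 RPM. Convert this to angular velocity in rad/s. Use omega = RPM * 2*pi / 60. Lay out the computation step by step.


omega = 1789 * 2 * pi / 60
= 1789 * 6.28318531 / 60
= 11240.619 / 60
= 187.344 rad/s

187.344 rad/s


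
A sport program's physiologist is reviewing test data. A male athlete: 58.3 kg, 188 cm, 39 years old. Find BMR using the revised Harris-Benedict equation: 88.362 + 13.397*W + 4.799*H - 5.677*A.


Intercept = 88.362
Weight contribution = 13.397 * 58.3 = 781.0451
Height contribution = 4.799 * 188 = 902.212
Age contribution = 5.677 * 39 = 221.403
BMR = 88.362 + 781.0451 + 902.212 - 221.403
= 1550.22 kcal/day

1550.22 kcal/day


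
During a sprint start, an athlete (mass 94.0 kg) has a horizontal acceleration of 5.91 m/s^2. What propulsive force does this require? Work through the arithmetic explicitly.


Propulsive force = mass * acceleration
= 94.0 kg * 5.91 m/s^2
= 555.54 N

555.54 N


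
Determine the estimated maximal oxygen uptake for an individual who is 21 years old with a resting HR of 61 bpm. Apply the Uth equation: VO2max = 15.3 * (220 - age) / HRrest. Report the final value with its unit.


HRmax = 220 - 21 = 199
VO2max = 15.3 * (199 / 61)
= 15.3 * 3.2623
= 49.91 mL/kg/min

49.91 mL/kg/min


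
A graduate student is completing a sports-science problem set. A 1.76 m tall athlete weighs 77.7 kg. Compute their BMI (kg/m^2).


height^2 = 3.0976 m^2
BMI = 77.7 / 3.0976 = 25.08 kg/m^2

25.08 kg/m^2


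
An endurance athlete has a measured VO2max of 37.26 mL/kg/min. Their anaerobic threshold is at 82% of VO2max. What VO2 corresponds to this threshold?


Anaerobic threshold VO2 = VO2max * 82%
= 37.26 * 0.82
= 30.55 mL/kg/min

30.55 mL/kg/min


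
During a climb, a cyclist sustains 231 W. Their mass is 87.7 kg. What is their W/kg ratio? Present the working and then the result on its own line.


Power-to-weight = 231 W / 87.7 kg
= 2.634 W/kg

2.634 W/kg


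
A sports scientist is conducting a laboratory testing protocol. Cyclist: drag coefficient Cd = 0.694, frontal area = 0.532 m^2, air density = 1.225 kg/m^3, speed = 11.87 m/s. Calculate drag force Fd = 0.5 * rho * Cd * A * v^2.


v^2 = 11.87^2 = 140.8969
Fd = 0.5 * 1.225 * 0.694 * 0.532 * 140.8969
= 31.862 N

31.862 N


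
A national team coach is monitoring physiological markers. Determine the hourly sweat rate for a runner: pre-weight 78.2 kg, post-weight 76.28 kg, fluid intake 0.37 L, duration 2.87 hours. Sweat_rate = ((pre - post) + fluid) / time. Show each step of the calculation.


Mass lost = 78.2 - 76.28 = 1.92 kg
Add fluid consumed: 1.92 + 0.37 = 2.29 L total sweat
Sweat rate = 2.29 / 2.87 = 0.798 L/h

0.798 L/h


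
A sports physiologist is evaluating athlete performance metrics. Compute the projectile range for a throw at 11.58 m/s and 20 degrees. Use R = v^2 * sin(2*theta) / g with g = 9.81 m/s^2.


Two times the angle = 40 degrees
sin(40) = 0.642788
R = 134.0964 * 0.642788 / 9.81 = 8.786 m

8.786 m


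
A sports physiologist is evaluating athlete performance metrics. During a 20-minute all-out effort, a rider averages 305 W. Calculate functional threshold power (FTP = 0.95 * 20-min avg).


FTP = 0.95 * 305
= 289.75 W

289.75 W


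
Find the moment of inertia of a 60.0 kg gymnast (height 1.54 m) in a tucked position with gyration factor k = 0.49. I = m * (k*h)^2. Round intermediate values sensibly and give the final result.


Radius of gyration = 0.49 * 1.54 = 0.7546 m
I = 60.0 * 0.7546^2
= 60.0 * 0.569421
= 34.165 kg*m^2

34.165 kg*m^2


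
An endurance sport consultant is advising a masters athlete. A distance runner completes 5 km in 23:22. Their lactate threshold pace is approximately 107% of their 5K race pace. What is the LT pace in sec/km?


Convert to seconds: 23 min 22 s = 1402 s
Pace per km = 1402 / 5 = 280.4 s/km
LT pace = 280.4 * 1.07 = 300.03 s/km

300.03 s/km


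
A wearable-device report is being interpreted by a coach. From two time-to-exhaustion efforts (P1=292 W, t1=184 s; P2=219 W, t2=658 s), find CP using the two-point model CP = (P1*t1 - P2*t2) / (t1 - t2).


Work in trial 1 = 53728 J
Work in trial 2 = 144102 J
Delta work = -90374 J
Delta time = -474 s
CP = -90374 / -474 = 190.66 W

190.66 W


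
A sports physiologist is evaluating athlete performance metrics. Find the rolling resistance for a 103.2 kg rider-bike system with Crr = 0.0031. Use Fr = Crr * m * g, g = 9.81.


m * g = 103.2 * 9.81 = 1012.392 N
Fr = 0.0031 * 1012.392 = 3.138 N

3.138 N


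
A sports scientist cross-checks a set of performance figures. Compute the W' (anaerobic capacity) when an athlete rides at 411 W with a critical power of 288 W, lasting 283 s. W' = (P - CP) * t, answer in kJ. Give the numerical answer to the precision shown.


Above-CP power = 123 W
Duration = 283 s
W' = 123 * 283 = 34809 J
Convert: 34809 / 1000 = 34.809 kJ

34.809 kJ


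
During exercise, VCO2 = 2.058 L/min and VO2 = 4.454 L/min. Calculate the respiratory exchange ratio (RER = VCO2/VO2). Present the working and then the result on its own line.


RER = VCO2 / VO2
= 2.058 / 4.454
= 0.4621

0.4621


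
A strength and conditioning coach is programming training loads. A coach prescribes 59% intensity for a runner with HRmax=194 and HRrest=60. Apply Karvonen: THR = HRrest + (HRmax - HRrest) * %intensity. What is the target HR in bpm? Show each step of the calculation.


Heart rate reserve = 194 - 60 = 134
Intensity fraction = 59 / 100 = 0.59
THR = 60 + 134 * 0.59 = 139.06 bpm

139.06 bpm


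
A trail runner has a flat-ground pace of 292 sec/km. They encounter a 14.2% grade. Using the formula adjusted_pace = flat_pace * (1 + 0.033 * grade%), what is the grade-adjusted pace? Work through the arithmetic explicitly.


Grade factor = 1 + 0.033 * 14.2 = 1.4686
Adjusted = 292 * 1.4686 = 428.83 sec/km

428.83 s/km


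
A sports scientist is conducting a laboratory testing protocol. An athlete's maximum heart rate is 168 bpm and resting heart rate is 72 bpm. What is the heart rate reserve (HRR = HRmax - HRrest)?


HRR = HRmax - HRrest
= 168 - 72
= 96 bpm

96 bpm


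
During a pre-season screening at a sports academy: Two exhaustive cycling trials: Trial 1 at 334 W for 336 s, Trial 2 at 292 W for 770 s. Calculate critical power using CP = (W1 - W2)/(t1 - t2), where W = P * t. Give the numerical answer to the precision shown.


W1 = 334 * 336 = 112224 J
W2 = 292 * 770 = 224840 J
CP = (112224 - 224840) / (336 - 770)
= -112616 / -434
= 259.48 W

259.48 W


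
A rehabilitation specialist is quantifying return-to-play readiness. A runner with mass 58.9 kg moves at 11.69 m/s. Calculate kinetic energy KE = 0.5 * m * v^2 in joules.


v^2 = 11.69^2 = 136.6561
KE = 0.5 * 58.9 * 136.6561
= 4024.52 J

4024.52 J


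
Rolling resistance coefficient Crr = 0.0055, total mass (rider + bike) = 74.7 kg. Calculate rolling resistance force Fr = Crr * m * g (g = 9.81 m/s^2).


Fr = Crr * m * g
= 0.0055 * 74.7 * 9.81
= 4.03 N

4.03 N


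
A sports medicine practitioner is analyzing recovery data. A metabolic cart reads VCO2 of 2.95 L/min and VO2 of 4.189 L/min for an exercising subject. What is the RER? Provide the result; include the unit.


RER = VCO2 / VO2 = 2.95 / 4.189 = 0.7042

0.7042


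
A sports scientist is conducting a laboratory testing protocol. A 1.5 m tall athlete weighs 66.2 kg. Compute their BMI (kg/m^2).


height^2 = 2.25 m^2
BMI = 66.2 / 2.25 = 29.42 kg/m^2

29.42 kg/m^2


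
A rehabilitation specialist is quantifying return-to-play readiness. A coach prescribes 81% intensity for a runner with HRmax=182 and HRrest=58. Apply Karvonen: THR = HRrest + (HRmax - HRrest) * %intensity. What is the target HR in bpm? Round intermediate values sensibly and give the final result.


Heart rate reserve = 182 - 58 = 124
Intensity fraction = 81 / 100 = 0.81
THR = 58 + 124 * 0.81 = 158.44 bpm

158.44 bpm


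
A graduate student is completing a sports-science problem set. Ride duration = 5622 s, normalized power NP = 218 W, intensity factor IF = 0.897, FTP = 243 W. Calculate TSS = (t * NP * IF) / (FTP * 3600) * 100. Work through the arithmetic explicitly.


Numerator = 5622 * 218 * 0.897 = 1099359.612
Denominator = 243 * 3600 = 874800
TSS = 1099359.612 / 874800 * 100
= 125.67

125.67 TSS
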